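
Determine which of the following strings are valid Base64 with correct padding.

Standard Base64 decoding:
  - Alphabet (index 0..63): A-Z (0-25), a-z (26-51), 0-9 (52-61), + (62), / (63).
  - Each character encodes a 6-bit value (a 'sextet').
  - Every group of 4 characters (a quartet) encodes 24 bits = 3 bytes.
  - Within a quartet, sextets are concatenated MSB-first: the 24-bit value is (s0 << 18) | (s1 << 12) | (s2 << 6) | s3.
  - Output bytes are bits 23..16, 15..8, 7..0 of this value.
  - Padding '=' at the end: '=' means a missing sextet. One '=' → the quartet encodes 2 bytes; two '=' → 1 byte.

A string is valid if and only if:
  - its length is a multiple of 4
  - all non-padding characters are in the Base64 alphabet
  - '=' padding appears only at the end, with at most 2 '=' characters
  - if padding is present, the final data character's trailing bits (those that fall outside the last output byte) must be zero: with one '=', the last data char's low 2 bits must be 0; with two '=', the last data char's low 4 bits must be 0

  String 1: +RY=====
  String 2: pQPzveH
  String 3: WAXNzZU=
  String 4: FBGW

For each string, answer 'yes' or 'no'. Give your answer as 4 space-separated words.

Answer: no no yes yes

Derivation:
String 1: '+RY=====' → invalid (5 pad chars (max 2))
String 2: 'pQPzveH' → invalid (len=7 not mult of 4)
String 3: 'WAXNzZU=' → valid
String 4: 'FBGW' → valid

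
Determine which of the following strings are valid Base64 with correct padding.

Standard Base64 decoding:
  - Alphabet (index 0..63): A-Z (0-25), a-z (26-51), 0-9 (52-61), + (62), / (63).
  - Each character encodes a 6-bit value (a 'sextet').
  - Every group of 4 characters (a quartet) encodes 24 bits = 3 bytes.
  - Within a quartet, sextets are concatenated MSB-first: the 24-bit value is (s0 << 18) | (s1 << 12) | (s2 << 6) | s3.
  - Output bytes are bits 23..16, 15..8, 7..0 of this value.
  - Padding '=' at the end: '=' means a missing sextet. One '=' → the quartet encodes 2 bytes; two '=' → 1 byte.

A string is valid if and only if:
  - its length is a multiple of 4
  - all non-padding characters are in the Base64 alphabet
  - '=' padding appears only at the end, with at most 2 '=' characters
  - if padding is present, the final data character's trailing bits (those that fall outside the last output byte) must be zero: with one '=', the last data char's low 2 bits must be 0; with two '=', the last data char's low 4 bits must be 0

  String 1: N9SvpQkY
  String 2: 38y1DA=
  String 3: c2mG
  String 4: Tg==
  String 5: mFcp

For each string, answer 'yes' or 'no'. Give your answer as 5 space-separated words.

String 1: 'N9SvpQkY' → valid
String 2: '38y1DA=' → invalid (len=7 not mult of 4)
String 3: 'c2mG' → valid
String 4: 'Tg==' → valid
String 5: 'mFcp' → valid

Answer: yes no yes yes yes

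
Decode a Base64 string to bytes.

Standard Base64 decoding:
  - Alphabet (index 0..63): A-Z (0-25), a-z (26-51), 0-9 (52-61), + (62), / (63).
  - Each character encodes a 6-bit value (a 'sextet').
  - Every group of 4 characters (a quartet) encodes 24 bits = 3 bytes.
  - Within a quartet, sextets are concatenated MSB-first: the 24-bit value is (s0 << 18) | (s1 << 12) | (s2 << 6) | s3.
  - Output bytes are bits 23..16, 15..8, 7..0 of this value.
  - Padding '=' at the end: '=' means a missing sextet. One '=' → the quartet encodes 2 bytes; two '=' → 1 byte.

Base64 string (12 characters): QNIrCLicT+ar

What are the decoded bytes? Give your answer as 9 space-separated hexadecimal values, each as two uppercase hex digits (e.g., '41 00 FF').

After char 0 ('Q'=16): chars_in_quartet=1 acc=0x10 bytes_emitted=0
After char 1 ('N'=13): chars_in_quartet=2 acc=0x40D bytes_emitted=0
After char 2 ('I'=8): chars_in_quartet=3 acc=0x10348 bytes_emitted=0
After char 3 ('r'=43): chars_in_quartet=4 acc=0x40D22B -> emit 40 D2 2B, reset; bytes_emitted=3
After char 4 ('C'=2): chars_in_quartet=1 acc=0x2 bytes_emitted=3
After char 5 ('L'=11): chars_in_quartet=2 acc=0x8B bytes_emitted=3
After char 6 ('i'=34): chars_in_quartet=3 acc=0x22E2 bytes_emitted=3
After char 7 ('c'=28): chars_in_quartet=4 acc=0x8B89C -> emit 08 B8 9C, reset; bytes_emitted=6
After char 8 ('T'=19): chars_in_quartet=1 acc=0x13 bytes_emitted=6
After char 9 ('+'=62): chars_in_quartet=2 acc=0x4FE bytes_emitted=6
After char 10 ('a'=26): chars_in_quartet=3 acc=0x13F9A bytes_emitted=6
After char 11 ('r'=43): chars_in_quartet=4 acc=0x4FE6AB -> emit 4F E6 AB, reset; bytes_emitted=9

Answer: 40 D2 2B 08 B8 9C 4F E6 AB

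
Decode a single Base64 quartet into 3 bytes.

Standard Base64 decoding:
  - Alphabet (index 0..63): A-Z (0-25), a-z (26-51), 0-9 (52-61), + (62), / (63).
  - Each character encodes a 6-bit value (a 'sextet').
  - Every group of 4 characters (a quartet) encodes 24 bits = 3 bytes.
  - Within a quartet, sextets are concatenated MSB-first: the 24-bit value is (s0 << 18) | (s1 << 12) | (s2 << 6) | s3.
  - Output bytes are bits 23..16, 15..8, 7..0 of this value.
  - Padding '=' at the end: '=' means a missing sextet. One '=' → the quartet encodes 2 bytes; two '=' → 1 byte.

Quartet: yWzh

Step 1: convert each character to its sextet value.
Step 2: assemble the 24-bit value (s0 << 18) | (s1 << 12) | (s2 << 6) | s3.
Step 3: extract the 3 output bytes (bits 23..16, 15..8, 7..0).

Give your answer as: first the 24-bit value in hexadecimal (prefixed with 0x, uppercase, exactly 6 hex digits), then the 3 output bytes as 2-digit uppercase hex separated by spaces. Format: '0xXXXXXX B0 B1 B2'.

Answer: 0xC96CE1 C9 6C E1

Derivation:
Sextets: y=50, W=22, z=51, h=33
24-bit: (50<<18) | (22<<12) | (51<<6) | 33
      = 0xC80000 | 0x016000 | 0x000CC0 | 0x000021
      = 0xC96CE1
Bytes: (v>>16)&0xFF=C9, (v>>8)&0xFF=6C, v&0xFF=E1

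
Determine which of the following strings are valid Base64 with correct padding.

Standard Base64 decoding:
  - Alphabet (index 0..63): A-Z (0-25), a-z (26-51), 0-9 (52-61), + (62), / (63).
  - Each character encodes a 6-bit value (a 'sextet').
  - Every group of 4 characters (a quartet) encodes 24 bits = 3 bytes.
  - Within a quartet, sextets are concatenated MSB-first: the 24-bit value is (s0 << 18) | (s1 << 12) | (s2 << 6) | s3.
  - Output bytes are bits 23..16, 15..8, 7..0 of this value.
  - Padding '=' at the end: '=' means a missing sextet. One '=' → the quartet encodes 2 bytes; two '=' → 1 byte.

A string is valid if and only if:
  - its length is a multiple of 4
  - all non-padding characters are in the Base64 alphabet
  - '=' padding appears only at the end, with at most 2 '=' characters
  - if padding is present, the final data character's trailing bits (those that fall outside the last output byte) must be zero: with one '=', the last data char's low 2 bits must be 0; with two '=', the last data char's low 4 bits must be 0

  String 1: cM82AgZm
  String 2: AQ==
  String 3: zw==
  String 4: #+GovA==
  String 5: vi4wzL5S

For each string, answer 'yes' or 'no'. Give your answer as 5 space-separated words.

String 1: 'cM82AgZm' → valid
String 2: 'AQ==' → valid
String 3: 'zw==' → valid
String 4: '#+GovA==' → invalid (bad char(s): ['#'])
String 5: 'vi4wzL5S' → valid

Answer: yes yes yes no yes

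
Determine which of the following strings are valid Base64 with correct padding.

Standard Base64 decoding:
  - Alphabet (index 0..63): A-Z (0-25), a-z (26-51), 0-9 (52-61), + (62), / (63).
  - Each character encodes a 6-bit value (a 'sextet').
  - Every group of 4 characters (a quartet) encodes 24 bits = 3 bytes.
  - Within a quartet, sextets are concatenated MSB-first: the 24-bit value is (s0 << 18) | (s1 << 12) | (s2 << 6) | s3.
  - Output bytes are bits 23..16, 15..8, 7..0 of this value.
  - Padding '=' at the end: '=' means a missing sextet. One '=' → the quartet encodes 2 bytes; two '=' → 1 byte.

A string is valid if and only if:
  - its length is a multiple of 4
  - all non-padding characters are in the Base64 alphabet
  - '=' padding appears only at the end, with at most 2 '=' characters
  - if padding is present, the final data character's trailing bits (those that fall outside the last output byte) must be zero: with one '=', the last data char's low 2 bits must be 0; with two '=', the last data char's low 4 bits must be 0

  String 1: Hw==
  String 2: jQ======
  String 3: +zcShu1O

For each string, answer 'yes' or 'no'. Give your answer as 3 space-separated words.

Answer: yes no yes

Derivation:
String 1: 'Hw==' → valid
String 2: 'jQ======' → invalid (6 pad chars (max 2))
String 3: '+zcShu1O' → valid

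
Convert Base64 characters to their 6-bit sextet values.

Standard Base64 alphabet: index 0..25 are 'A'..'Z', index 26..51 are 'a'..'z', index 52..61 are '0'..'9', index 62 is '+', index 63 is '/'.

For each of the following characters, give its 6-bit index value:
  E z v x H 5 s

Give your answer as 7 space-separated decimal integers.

Answer: 4 51 47 49 7 57 44

Derivation:
'E': A..Z range, ord('E') − ord('A') = 4
'z': a..z range, 26 + ord('z') − ord('a') = 51
'v': a..z range, 26 + ord('v') − ord('a') = 47
'x': a..z range, 26 + ord('x') − ord('a') = 49
'H': A..Z range, ord('H') − ord('A') = 7
'5': 0..9 range, 52 + ord('5') − ord('0') = 57
's': a..z range, 26 + ord('s') − ord('a') = 44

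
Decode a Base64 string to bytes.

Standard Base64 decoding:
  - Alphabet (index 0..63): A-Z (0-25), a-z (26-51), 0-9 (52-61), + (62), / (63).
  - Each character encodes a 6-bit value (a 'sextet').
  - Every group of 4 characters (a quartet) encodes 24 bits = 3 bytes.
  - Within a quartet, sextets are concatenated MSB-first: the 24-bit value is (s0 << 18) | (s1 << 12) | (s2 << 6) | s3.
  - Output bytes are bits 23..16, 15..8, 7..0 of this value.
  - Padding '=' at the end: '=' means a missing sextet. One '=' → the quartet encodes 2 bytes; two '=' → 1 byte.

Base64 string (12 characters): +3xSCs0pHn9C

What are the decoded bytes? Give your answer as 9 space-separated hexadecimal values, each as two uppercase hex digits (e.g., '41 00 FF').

After char 0 ('+'=62): chars_in_quartet=1 acc=0x3E bytes_emitted=0
After char 1 ('3'=55): chars_in_quartet=2 acc=0xFB7 bytes_emitted=0
After char 2 ('x'=49): chars_in_quartet=3 acc=0x3EDF1 bytes_emitted=0
After char 3 ('S'=18): chars_in_quartet=4 acc=0xFB7C52 -> emit FB 7C 52, reset; bytes_emitted=3
After char 4 ('C'=2): chars_in_quartet=1 acc=0x2 bytes_emitted=3
After char 5 ('s'=44): chars_in_quartet=2 acc=0xAC bytes_emitted=3
After char 6 ('0'=52): chars_in_quartet=3 acc=0x2B34 bytes_emitted=3
After char 7 ('p'=41): chars_in_quartet=4 acc=0xACD29 -> emit 0A CD 29, reset; bytes_emitted=6
After char 8 ('H'=7): chars_in_quartet=1 acc=0x7 bytes_emitted=6
After char 9 ('n'=39): chars_in_quartet=2 acc=0x1E7 bytes_emitted=6
After char 10 ('9'=61): chars_in_quartet=3 acc=0x79FD bytes_emitted=6
After char 11 ('C'=2): chars_in_quartet=4 acc=0x1E7F42 -> emit 1E 7F 42, reset; bytes_emitted=9

Answer: FB 7C 52 0A CD 29 1E 7F 42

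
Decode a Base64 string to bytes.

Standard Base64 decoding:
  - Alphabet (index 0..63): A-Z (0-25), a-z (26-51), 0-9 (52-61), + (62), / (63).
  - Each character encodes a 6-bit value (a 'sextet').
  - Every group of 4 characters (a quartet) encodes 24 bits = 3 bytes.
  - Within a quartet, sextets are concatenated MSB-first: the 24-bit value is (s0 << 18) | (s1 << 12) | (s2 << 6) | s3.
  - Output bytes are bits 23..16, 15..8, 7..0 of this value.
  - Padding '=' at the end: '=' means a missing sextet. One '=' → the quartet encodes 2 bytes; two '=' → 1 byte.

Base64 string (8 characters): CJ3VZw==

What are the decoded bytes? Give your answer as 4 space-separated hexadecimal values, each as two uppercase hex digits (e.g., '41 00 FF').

After char 0 ('C'=2): chars_in_quartet=1 acc=0x2 bytes_emitted=0
After char 1 ('J'=9): chars_in_quartet=2 acc=0x89 bytes_emitted=0
After char 2 ('3'=55): chars_in_quartet=3 acc=0x2277 bytes_emitted=0
After char 3 ('V'=21): chars_in_quartet=4 acc=0x89DD5 -> emit 08 9D D5, reset; bytes_emitted=3
After char 4 ('Z'=25): chars_in_quartet=1 acc=0x19 bytes_emitted=3
After char 5 ('w'=48): chars_in_quartet=2 acc=0x670 bytes_emitted=3
Padding '==': partial quartet acc=0x670 -> emit 67; bytes_emitted=4

Answer: 08 9D D5 67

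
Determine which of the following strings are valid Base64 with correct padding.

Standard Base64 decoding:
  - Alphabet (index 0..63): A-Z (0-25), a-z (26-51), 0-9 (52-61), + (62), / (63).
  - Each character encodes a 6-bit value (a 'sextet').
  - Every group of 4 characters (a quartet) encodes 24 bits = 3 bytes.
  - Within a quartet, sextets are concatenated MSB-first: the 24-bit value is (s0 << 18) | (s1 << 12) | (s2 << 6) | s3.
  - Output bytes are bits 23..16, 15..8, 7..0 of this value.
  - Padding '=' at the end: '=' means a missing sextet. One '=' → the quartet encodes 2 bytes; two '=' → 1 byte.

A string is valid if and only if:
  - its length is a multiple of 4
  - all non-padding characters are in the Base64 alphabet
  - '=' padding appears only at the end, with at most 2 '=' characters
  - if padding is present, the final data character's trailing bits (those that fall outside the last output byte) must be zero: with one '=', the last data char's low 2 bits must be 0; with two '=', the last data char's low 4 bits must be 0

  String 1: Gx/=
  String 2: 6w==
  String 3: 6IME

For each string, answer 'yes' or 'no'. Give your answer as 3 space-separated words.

String 1: 'Gx/=' → invalid (bad trailing bits)
String 2: '6w==' → valid
String 3: '6IME' → valid

Answer: no yes yes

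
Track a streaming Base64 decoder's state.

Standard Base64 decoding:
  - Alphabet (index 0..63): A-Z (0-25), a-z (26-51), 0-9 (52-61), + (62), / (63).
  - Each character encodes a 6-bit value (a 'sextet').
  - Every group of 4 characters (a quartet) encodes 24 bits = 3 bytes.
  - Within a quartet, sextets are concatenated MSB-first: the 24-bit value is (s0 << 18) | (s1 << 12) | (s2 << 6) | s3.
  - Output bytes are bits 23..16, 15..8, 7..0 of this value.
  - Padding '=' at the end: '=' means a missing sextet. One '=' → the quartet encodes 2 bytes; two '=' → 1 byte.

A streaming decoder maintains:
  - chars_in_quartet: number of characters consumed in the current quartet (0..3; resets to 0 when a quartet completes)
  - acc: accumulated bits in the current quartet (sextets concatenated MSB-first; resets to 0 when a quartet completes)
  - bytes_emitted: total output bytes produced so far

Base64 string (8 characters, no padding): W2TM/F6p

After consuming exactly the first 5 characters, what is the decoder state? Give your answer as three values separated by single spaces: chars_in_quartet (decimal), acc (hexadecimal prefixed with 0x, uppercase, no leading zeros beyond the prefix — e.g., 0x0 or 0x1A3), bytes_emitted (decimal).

After char 0 ('W'=22): chars_in_quartet=1 acc=0x16 bytes_emitted=0
After char 1 ('2'=54): chars_in_quartet=2 acc=0x5B6 bytes_emitted=0
After char 2 ('T'=19): chars_in_quartet=3 acc=0x16D93 bytes_emitted=0
After char 3 ('M'=12): chars_in_quartet=4 acc=0x5B64CC -> emit 5B 64 CC, reset; bytes_emitted=3
After char 4 ('/'=63): chars_in_quartet=1 acc=0x3F bytes_emitted=3

Answer: 1 0x3F 3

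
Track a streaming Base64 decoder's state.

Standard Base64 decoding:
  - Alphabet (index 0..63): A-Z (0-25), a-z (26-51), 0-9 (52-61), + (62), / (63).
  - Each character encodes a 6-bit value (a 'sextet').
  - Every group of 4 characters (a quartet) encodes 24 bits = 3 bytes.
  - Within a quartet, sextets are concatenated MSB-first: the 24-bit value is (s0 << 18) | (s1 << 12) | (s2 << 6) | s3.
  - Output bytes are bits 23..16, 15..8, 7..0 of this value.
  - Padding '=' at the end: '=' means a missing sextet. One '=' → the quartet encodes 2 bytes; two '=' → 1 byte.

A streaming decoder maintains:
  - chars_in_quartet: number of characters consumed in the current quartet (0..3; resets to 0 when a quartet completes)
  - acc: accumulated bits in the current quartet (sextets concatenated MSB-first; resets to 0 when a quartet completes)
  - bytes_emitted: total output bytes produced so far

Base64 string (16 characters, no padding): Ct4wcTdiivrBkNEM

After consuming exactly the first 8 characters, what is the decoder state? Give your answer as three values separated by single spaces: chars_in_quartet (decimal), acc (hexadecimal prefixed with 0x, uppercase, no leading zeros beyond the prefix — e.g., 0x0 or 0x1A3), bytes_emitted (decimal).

After char 0 ('C'=2): chars_in_quartet=1 acc=0x2 bytes_emitted=0
After char 1 ('t'=45): chars_in_quartet=2 acc=0xAD bytes_emitted=0
After char 2 ('4'=56): chars_in_quartet=3 acc=0x2B78 bytes_emitted=0
After char 3 ('w'=48): chars_in_quartet=4 acc=0xADE30 -> emit 0A DE 30, reset; bytes_emitted=3
After char 4 ('c'=28): chars_in_quartet=1 acc=0x1C bytes_emitted=3
After char 5 ('T'=19): chars_in_quartet=2 acc=0x713 bytes_emitted=3
After char 6 ('d'=29): chars_in_quartet=3 acc=0x1C4DD bytes_emitted=3
After char 7 ('i'=34): chars_in_quartet=4 acc=0x713762 -> emit 71 37 62, reset; bytes_emitted=6

Answer: 0 0x0 6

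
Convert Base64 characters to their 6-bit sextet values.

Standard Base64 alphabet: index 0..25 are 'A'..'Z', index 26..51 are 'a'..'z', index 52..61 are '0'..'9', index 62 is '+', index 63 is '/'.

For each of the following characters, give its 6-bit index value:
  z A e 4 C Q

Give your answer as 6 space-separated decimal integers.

Answer: 51 0 30 56 2 16

Derivation:
'z': a..z range, 26 + ord('z') − ord('a') = 51
'A': A..Z range, ord('A') − ord('A') = 0
'e': a..z range, 26 + ord('e') − ord('a') = 30
'4': 0..9 range, 52 + ord('4') − ord('0') = 56
'C': A..Z range, ord('C') − ord('A') = 2
'Q': A..Z range, ord('Q') − ord('A') = 16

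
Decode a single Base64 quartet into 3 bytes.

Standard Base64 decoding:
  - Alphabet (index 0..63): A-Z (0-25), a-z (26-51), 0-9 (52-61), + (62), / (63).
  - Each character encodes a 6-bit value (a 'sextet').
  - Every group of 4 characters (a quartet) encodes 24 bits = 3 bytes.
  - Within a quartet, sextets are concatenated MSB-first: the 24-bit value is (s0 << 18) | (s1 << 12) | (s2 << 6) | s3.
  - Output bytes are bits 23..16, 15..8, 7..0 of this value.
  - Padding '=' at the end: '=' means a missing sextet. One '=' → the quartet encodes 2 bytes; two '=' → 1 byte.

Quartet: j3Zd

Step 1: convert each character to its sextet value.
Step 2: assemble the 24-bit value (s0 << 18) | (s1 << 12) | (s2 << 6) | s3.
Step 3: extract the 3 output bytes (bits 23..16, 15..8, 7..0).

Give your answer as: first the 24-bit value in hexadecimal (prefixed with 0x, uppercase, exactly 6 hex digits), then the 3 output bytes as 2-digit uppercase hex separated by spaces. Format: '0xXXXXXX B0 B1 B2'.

Sextets: j=35, 3=55, Z=25, d=29
24-bit: (35<<18) | (55<<12) | (25<<6) | 29
      = 0x8C0000 | 0x037000 | 0x000640 | 0x00001D
      = 0x8F765D
Bytes: (v>>16)&0xFF=8F, (v>>8)&0xFF=76, v&0xFF=5D

Answer: 0x8F765D 8F 76 5D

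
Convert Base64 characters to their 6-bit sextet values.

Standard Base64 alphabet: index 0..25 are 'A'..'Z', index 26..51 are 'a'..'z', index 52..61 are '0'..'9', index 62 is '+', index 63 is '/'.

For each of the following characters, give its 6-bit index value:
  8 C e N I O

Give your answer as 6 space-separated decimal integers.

Answer: 60 2 30 13 8 14

Derivation:
'8': 0..9 range, 52 + ord('8') − ord('0') = 60
'C': A..Z range, ord('C') − ord('A') = 2
'e': a..z range, 26 + ord('e') − ord('a') = 30
'N': A..Z range, ord('N') − ord('A') = 13
'I': A..Z range, ord('I') − ord('A') = 8
'O': A..Z range, ord('O') − ord('A') = 14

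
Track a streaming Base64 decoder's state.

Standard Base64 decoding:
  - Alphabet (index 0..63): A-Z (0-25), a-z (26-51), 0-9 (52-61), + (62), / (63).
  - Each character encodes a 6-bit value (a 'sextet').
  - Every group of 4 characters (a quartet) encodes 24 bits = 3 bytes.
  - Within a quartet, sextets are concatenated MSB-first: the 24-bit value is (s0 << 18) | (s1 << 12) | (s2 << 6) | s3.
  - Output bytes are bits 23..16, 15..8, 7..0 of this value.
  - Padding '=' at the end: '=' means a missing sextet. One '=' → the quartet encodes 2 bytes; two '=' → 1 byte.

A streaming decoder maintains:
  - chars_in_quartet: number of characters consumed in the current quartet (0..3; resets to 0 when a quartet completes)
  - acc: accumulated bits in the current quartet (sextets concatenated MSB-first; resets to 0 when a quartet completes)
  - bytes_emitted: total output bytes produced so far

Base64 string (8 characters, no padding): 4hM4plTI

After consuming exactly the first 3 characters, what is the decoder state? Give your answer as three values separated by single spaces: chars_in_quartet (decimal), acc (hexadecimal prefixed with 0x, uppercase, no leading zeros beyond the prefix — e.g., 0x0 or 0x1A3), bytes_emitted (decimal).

After char 0 ('4'=56): chars_in_quartet=1 acc=0x38 bytes_emitted=0
After char 1 ('h'=33): chars_in_quartet=2 acc=0xE21 bytes_emitted=0
After char 2 ('M'=12): chars_in_quartet=3 acc=0x3884C bytes_emitted=0

Answer: 3 0x3884C 0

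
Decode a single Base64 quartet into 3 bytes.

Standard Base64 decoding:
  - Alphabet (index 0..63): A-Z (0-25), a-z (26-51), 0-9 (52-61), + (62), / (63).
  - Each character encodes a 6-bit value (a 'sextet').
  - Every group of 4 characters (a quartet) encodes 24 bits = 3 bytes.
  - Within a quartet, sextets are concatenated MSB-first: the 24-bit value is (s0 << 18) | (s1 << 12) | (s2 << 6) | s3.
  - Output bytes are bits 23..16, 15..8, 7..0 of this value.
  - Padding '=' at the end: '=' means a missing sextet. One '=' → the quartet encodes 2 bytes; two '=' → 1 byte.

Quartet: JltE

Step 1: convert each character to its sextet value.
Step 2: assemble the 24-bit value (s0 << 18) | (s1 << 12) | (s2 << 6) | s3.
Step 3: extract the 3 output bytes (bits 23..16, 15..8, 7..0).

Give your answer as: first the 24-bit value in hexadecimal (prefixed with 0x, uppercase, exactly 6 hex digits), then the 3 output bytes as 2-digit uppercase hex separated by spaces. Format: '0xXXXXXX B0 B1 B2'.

Sextets: J=9, l=37, t=45, E=4
24-bit: (9<<18) | (37<<12) | (45<<6) | 4
      = 0x240000 | 0x025000 | 0x000B40 | 0x000004
      = 0x265B44
Bytes: (v>>16)&0xFF=26, (v>>8)&0xFF=5B, v&0xFF=44

Answer: 0x265B44 26 5B 44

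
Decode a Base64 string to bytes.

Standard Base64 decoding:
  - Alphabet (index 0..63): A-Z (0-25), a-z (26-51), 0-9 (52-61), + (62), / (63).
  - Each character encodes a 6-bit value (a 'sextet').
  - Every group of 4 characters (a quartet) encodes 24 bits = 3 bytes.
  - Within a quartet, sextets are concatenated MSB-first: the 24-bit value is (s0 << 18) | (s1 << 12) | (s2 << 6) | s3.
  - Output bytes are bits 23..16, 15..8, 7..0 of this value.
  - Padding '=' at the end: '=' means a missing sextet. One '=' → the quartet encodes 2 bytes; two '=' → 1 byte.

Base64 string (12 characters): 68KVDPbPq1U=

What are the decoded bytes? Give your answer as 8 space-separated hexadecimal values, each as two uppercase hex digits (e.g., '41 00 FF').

After char 0 ('6'=58): chars_in_quartet=1 acc=0x3A bytes_emitted=0
After char 1 ('8'=60): chars_in_quartet=2 acc=0xEBC bytes_emitted=0
After char 2 ('K'=10): chars_in_quartet=3 acc=0x3AF0A bytes_emitted=0
After char 3 ('V'=21): chars_in_quartet=4 acc=0xEBC295 -> emit EB C2 95, reset; bytes_emitted=3
After char 4 ('D'=3): chars_in_quartet=1 acc=0x3 bytes_emitted=3
After char 5 ('P'=15): chars_in_quartet=2 acc=0xCF bytes_emitted=3
After char 6 ('b'=27): chars_in_quartet=3 acc=0x33DB bytes_emitted=3
After char 7 ('P'=15): chars_in_quartet=4 acc=0xCF6CF -> emit 0C F6 CF, reset; bytes_emitted=6
After char 8 ('q'=42): chars_in_quartet=1 acc=0x2A bytes_emitted=6
After char 9 ('1'=53): chars_in_quartet=2 acc=0xAB5 bytes_emitted=6
After char 10 ('U'=20): chars_in_quartet=3 acc=0x2AD54 bytes_emitted=6
Padding '=': partial quartet acc=0x2AD54 -> emit AB 55; bytes_emitted=8

Answer: EB C2 95 0C F6 CF AB 55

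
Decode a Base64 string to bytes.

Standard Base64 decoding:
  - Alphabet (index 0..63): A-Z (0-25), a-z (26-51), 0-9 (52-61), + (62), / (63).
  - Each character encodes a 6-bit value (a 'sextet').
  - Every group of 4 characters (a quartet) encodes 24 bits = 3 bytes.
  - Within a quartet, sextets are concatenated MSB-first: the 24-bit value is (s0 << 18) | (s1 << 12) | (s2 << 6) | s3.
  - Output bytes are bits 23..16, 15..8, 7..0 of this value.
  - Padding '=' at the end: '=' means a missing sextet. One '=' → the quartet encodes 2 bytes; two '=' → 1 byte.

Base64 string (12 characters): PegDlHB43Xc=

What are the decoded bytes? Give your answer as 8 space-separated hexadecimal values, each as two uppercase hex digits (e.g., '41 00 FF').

After char 0 ('P'=15): chars_in_quartet=1 acc=0xF bytes_emitted=0
After char 1 ('e'=30): chars_in_quartet=2 acc=0x3DE bytes_emitted=0
After char 2 ('g'=32): chars_in_quartet=3 acc=0xF7A0 bytes_emitted=0
After char 3 ('D'=3): chars_in_quartet=4 acc=0x3DE803 -> emit 3D E8 03, reset; bytes_emitted=3
After char 4 ('l'=37): chars_in_quartet=1 acc=0x25 bytes_emitted=3
After char 5 ('H'=7): chars_in_quartet=2 acc=0x947 bytes_emitted=3
After char 6 ('B'=1): chars_in_quartet=3 acc=0x251C1 bytes_emitted=3
After char 7 ('4'=56): chars_in_quartet=4 acc=0x947078 -> emit 94 70 78, reset; bytes_emitted=6
After char 8 ('3'=55): chars_in_quartet=1 acc=0x37 bytes_emitted=6
After char 9 ('X'=23): chars_in_quartet=2 acc=0xDD7 bytes_emitted=6
After char 10 ('c'=28): chars_in_quartet=3 acc=0x375DC bytes_emitted=6
Padding '=': partial quartet acc=0x375DC -> emit DD 77; bytes_emitted=8

Answer: 3D E8 03 94 70 78 DD 77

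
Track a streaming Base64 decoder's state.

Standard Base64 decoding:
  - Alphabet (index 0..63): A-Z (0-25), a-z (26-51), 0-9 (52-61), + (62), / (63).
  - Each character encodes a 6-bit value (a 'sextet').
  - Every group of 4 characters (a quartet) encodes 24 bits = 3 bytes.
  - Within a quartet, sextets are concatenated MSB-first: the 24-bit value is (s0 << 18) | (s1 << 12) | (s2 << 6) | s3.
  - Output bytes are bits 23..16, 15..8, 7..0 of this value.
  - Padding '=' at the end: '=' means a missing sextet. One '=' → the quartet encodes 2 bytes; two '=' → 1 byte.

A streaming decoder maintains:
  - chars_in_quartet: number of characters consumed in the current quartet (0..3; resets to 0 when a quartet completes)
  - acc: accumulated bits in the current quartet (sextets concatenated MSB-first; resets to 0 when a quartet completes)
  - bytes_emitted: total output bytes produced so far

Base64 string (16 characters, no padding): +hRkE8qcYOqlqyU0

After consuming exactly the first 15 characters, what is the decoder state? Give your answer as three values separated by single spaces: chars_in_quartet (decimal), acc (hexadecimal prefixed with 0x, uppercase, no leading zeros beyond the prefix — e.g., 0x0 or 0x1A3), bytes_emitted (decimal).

After char 0 ('+'=62): chars_in_quartet=1 acc=0x3E bytes_emitted=0
After char 1 ('h'=33): chars_in_quartet=2 acc=0xFA1 bytes_emitted=0
After char 2 ('R'=17): chars_in_quartet=3 acc=0x3E851 bytes_emitted=0
After char 3 ('k'=36): chars_in_quartet=4 acc=0xFA1464 -> emit FA 14 64, reset; bytes_emitted=3
After char 4 ('E'=4): chars_in_quartet=1 acc=0x4 bytes_emitted=3
After char 5 ('8'=60): chars_in_quartet=2 acc=0x13C bytes_emitted=3
After char 6 ('q'=42): chars_in_quartet=3 acc=0x4F2A bytes_emitted=3
After char 7 ('c'=28): chars_in_quartet=4 acc=0x13CA9C -> emit 13 CA 9C, reset; bytes_emitted=6
After char 8 ('Y'=24): chars_in_quartet=1 acc=0x18 bytes_emitted=6
After char 9 ('O'=14): chars_in_quartet=2 acc=0x60E bytes_emitted=6
After char 10 ('q'=42): chars_in_quartet=3 acc=0x183AA bytes_emitted=6
After char 11 ('l'=37): chars_in_quartet=4 acc=0x60EAA5 -> emit 60 EA A5, reset; bytes_emitted=9
After char 12 ('q'=42): chars_in_quartet=1 acc=0x2A bytes_emitted=9
After char 13 ('y'=50): chars_in_quartet=2 acc=0xAB2 bytes_emitted=9
After char 14 ('U'=20): chars_in_quartet=3 acc=0x2AC94 bytes_emitted=9

Answer: 3 0x2AC94 9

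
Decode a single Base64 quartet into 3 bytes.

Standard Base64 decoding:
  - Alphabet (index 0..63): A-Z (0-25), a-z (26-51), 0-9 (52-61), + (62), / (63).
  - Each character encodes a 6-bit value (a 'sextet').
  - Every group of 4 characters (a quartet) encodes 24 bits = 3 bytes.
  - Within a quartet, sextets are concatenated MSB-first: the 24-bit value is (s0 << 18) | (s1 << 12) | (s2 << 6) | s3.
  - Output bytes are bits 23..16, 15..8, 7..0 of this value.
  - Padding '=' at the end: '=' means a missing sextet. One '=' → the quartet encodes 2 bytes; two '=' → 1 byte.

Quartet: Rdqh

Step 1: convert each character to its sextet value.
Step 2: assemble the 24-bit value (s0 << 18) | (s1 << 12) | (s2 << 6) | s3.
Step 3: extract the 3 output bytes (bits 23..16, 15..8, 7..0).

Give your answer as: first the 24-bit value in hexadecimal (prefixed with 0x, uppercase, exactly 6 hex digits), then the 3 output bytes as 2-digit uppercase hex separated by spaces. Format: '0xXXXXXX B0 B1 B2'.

Sextets: R=17, d=29, q=42, h=33
24-bit: (17<<18) | (29<<12) | (42<<6) | 33
      = 0x440000 | 0x01D000 | 0x000A80 | 0x000021
      = 0x45DAA1
Bytes: (v>>16)&0xFF=45, (v>>8)&0xFF=DA, v&0xFF=A1

Answer: 0x45DAA1 45 DA A1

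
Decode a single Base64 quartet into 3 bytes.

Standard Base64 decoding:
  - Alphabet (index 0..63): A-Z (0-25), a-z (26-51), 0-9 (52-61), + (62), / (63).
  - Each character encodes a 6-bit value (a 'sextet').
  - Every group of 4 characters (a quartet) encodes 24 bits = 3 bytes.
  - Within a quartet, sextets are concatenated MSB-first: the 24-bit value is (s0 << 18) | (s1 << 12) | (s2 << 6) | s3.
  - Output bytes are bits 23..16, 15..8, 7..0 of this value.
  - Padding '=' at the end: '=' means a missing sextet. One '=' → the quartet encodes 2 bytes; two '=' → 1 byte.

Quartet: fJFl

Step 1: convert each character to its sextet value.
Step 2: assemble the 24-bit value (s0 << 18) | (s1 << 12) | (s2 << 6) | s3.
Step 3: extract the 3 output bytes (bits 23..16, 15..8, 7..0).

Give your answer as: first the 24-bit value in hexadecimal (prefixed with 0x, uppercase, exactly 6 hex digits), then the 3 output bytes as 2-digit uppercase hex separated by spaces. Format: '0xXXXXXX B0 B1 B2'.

Sextets: f=31, J=9, F=5, l=37
24-bit: (31<<18) | (9<<12) | (5<<6) | 37
      = 0x7C0000 | 0x009000 | 0x000140 | 0x000025
      = 0x7C9165
Bytes: (v>>16)&0xFF=7C, (v>>8)&0xFF=91, v&0xFF=65

Answer: 0x7C9165 7C 91 65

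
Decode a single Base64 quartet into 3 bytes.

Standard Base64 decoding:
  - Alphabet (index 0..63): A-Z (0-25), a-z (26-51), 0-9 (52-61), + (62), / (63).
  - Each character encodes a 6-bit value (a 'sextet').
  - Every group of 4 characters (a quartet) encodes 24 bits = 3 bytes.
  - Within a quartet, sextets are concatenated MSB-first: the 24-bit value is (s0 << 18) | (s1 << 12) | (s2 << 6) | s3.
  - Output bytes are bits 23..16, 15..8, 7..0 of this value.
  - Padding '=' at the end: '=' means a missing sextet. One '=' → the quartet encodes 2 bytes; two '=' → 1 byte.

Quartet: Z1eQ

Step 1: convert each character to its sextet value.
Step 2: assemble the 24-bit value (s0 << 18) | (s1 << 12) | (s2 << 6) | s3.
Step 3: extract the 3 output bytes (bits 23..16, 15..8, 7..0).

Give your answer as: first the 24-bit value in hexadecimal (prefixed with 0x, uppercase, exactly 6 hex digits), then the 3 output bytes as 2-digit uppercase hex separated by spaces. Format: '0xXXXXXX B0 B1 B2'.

Answer: 0x675790 67 57 90

Derivation:
Sextets: Z=25, 1=53, e=30, Q=16
24-bit: (25<<18) | (53<<12) | (30<<6) | 16
      = 0x640000 | 0x035000 | 0x000780 | 0x000010
      = 0x675790
Bytes: (v>>16)&0xFF=67, (v>>8)&0xFF=57, v&0xFF=90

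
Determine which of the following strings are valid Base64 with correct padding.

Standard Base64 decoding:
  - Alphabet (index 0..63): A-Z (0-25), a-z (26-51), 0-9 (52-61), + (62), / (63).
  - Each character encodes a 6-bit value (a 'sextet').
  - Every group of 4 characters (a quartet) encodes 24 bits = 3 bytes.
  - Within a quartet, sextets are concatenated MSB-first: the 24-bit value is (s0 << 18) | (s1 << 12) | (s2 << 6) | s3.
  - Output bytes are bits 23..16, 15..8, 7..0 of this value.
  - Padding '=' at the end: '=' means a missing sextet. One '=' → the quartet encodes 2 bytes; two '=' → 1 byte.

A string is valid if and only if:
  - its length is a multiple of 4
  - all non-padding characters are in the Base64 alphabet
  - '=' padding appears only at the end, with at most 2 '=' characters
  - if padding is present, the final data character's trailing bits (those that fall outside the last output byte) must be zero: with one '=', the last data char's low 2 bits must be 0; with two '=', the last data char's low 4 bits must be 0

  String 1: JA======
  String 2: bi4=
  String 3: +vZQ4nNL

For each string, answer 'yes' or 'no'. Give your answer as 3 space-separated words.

String 1: 'JA======' → invalid (6 pad chars (max 2))
String 2: 'bi4=' → valid
String 3: '+vZQ4nNL' → valid

Answer: no yes yes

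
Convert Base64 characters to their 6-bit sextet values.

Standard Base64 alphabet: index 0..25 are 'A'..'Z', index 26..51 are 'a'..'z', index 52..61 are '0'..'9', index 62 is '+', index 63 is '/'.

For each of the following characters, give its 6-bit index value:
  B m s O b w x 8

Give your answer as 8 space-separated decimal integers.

'B': A..Z range, ord('B') − ord('A') = 1
'm': a..z range, 26 + ord('m') − ord('a') = 38
's': a..z range, 26 + ord('s') − ord('a') = 44
'O': A..Z range, ord('O') − ord('A') = 14
'b': a..z range, 26 + ord('b') − ord('a') = 27
'w': a..z range, 26 + ord('w') − ord('a') = 48
'x': a..z range, 26 + ord('x') − ord('a') = 49
'8': 0..9 range, 52 + ord('8') − ord('0') = 60

Answer: 1 38 44 14 27 48 49 60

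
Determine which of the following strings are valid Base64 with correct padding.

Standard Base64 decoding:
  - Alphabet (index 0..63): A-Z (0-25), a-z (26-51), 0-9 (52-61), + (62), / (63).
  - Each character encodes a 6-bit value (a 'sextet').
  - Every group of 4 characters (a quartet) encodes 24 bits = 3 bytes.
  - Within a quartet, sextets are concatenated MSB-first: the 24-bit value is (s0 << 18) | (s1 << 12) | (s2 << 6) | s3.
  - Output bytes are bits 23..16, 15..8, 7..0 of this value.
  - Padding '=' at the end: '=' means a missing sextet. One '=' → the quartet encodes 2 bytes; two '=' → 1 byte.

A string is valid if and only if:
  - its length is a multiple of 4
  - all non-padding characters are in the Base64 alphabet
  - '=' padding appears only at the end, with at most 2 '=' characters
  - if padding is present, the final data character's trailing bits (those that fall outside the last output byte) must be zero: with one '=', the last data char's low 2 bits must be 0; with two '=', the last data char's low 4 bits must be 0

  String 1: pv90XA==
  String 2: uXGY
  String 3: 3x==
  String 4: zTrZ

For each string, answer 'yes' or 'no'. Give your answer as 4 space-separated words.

Answer: yes yes no yes

Derivation:
String 1: 'pv90XA==' → valid
String 2: 'uXGY' → valid
String 3: '3x==' → invalid (bad trailing bits)
String 4: 'zTrZ' → valid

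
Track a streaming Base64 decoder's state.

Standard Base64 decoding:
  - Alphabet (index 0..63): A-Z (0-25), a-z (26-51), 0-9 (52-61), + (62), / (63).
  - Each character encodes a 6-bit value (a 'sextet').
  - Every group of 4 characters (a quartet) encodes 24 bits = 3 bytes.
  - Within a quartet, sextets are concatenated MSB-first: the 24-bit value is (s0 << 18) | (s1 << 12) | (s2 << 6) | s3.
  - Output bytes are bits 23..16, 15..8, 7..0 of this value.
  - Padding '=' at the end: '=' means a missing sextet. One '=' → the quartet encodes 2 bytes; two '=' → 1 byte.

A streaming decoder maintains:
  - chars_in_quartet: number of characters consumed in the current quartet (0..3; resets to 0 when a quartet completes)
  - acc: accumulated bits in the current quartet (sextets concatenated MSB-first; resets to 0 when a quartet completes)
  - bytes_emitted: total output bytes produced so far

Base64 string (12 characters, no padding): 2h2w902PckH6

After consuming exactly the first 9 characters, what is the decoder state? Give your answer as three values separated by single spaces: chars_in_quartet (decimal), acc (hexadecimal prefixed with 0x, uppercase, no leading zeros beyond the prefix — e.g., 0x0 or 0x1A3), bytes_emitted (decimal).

Answer: 1 0x1C 6

Derivation:
After char 0 ('2'=54): chars_in_quartet=1 acc=0x36 bytes_emitted=0
After char 1 ('h'=33): chars_in_quartet=2 acc=0xDA1 bytes_emitted=0
After char 2 ('2'=54): chars_in_quartet=3 acc=0x36876 bytes_emitted=0
After char 3 ('w'=48): chars_in_quartet=4 acc=0xDA1DB0 -> emit DA 1D B0, reset; bytes_emitted=3
After char 4 ('9'=61): chars_in_quartet=1 acc=0x3D bytes_emitted=3
After char 5 ('0'=52): chars_in_quartet=2 acc=0xF74 bytes_emitted=3
After char 6 ('2'=54): chars_in_quartet=3 acc=0x3DD36 bytes_emitted=3
After char 7 ('P'=15): chars_in_quartet=4 acc=0xF74D8F -> emit F7 4D 8F, reset; bytes_emitted=6
After char 8 ('c'=28): chars_in_quartet=1 acc=0x1C bytes_emitted=6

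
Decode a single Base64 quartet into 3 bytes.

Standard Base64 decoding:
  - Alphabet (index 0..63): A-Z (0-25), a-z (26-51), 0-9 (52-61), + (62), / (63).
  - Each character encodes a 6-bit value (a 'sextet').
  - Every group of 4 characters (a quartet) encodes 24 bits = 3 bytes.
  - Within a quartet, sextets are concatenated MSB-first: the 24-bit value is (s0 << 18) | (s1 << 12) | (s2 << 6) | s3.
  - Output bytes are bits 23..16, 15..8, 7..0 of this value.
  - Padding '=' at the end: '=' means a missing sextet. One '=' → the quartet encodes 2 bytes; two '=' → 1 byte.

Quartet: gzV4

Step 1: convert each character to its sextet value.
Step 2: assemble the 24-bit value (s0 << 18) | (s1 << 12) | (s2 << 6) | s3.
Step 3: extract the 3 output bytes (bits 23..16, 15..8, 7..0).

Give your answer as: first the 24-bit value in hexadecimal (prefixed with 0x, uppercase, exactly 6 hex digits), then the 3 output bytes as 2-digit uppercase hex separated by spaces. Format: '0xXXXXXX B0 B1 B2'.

Sextets: g=32, z=51, V=21, 4=56
24-bit: (32<<18) | (51<<12) | (21<<6) | 56
      = 0x800000 | 0x033000 | 0x000540 | 0x000038
      = 0x833578
Bytes: (v>>16)&0xFF=83, (v>>8)&0xFF=35, v&0xFF=78

Answer: 0x833578 83 35 78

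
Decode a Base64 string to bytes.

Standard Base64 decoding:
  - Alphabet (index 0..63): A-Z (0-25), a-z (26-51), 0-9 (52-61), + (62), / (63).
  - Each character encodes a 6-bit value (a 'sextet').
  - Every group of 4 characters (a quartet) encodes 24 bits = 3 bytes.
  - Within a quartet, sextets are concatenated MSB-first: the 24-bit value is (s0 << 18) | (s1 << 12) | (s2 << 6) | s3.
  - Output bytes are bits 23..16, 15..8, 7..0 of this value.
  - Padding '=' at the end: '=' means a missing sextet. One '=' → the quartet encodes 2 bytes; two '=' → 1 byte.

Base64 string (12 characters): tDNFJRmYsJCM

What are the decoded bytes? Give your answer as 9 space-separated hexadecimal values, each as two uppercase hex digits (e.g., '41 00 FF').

After char 0 ('t'=45): chars_in_quartet=1 acc=0x2D bytes_emitted=0
After char 1 ('D'=3): chars_in_quartet=2 acc=0xB43 bytes_emitted=0
After char 2 ('N'=13): chars_in_quartet=3 acc=0x2D0CD bytes_emitted=0
After char 3 ('F'=5): chars_in_quartet=4 acc=0xB43345 -> emit B4 33 45, reset; bytes_emitted=3
After char 4 ('J'=9): chars_in_quartet=1 acc=0x9 bytes_emitted=3
After char 5 ('R'=17): chars_in_quartet=2 acc=0x251 bytes_emitted=3
After char 6 ('m'=38): chars_in_quartet=3 acc=0x9466 bytes_emitted=3
After char 7 ('Y'=24): chars_in_quartet=4 acc=0x251998 -> emit 25 19 98, reset; bytes_emitted=6
After char 8 ('s'=44): chars_in_quartet=1 acc=0x2C bytes_emitted=6
After char 9 ('J'=9): chars_in_quartet=2 acc=0xB09 bytes_emitted=6
After char 10 ('C'=2): chars_in_quartet=3 acc=0x2C242 bytes_emitted=6
After char 11 ('M'=12): chars_in_quartet=4 acc=0xB0908C -> emit B0 90 8C, reset; bytes_emitted=9

Answer: B4 33 45 25 19 98 B0 90 8C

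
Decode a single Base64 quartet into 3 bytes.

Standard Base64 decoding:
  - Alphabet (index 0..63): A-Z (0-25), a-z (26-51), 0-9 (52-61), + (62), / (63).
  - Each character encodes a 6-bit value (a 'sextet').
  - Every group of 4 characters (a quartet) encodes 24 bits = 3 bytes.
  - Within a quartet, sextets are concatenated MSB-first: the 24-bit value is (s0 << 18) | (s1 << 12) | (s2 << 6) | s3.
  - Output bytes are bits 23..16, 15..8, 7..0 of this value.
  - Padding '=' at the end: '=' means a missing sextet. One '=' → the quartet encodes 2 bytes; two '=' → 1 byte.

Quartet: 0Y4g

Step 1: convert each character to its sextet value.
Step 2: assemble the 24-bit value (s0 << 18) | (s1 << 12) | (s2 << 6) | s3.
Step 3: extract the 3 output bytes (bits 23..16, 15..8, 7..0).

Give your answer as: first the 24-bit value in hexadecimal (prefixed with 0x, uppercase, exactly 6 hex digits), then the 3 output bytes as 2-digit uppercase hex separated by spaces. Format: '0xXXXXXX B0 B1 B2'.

Sextets: 0=52, Y=24, 4=56, g=32
24-bit: (52<<18) | (24<<12) | (56<<6) | 32
      = 0xD00000 | 0x018000 | 0x000E00 | 0x000020
      = 0xD18E20
Bytes: (v>>16)&0xFF=D1, (v>>8)&0xFF=8E, v&0xFF=20

Answer: 0xD18E20 D1 8E 20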